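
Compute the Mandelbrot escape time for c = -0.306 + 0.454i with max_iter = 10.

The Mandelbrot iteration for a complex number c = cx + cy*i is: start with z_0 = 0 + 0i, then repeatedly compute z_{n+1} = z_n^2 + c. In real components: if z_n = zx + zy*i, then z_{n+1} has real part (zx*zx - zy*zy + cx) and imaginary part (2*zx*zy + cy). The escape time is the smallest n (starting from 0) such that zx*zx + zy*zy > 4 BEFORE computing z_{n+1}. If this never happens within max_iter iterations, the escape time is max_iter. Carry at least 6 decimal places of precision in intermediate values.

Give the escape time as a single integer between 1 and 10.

z_0 = 0 + 0i, c = -0.3060 + 0.4540i
Iter 1: z = -0.3060 + 0.4540i, |z|^2 = 0.2998
Iter 2: z = -0.4185 + 0.1762i, |z|^2 = 0.2062
Iter 3: z = -0.1619 + 0.3066i, |z|^2 = 0.1202
Iter 4: z = -0.3738 + 0.3547i, |z|^2 = 0.2655
Iter 5: z = -0.2921 + 0.1888i, |z|^2 = 0.1210
Iter 6: z = -0.2563 + 0.3437i, |z|^2 = 0.1838
Iter 7: z = -0.3584 + 0.2778i, |z|^2 = 0.2056
Iter 8: z = -0.2547 + 0.2548i, |z|^2 = 0.1298
Iter 9: z = -0.3061 + 0.3242i, |z|^2 = 0.1988

Answer: 10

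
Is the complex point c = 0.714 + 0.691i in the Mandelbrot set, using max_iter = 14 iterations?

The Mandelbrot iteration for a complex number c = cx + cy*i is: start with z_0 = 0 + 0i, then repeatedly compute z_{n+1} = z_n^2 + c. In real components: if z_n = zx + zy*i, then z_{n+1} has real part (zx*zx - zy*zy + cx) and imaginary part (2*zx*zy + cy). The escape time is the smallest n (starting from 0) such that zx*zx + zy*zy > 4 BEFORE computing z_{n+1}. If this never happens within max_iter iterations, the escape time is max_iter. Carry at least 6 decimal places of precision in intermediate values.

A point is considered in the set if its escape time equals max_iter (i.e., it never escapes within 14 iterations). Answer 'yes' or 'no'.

Answer: no

Derivation:
z_0 = 0 + 0i, c = 0.7140 + 0.6910i
Iter 1: z = 0.7140 + 0.6910i, |z|^2 = 0.9873
Iter 2: z = 0.7463 + 1.6777i, |z|^2 = 3.3718
Iter 3: z = -1.5439 + 3.1953i, |z|^2 = 12.5931
Escaped at iteration 3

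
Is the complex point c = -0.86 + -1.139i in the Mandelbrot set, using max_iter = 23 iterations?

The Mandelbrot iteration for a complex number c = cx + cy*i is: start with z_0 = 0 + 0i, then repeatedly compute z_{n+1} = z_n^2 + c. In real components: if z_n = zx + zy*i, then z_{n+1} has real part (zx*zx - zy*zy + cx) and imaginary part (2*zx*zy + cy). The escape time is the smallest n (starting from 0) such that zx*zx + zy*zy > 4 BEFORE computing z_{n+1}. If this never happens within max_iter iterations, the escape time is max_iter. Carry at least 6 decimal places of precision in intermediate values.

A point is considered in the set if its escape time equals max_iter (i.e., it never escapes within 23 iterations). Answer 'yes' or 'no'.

z_0 = 0 + 0i, c = -0.8600 + -1.1390i
Iter 1: z = -0.8600 + -1.1390i, |z|^2 = 2.0369
Iter 2: z = -1.4177 + 0.8201i, |z|^2 = 2.6825
Iter 3: z = 0.4774 + -3.4643i, |z|^2 = 12.2292
Escaped at iteration 3

Answer: no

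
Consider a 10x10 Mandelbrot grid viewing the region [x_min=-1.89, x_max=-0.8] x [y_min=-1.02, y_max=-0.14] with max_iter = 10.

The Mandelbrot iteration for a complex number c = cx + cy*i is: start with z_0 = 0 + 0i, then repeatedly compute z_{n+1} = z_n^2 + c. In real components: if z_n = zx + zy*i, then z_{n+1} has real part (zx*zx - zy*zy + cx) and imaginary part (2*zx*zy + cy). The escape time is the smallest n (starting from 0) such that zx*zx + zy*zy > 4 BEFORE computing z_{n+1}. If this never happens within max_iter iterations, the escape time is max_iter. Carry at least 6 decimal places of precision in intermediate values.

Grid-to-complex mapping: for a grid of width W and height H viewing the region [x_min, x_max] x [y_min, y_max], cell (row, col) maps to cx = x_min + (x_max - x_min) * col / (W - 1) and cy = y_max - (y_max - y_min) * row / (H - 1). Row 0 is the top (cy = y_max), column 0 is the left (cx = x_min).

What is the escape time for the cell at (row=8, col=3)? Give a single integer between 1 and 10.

z_0 = 0 + 0i, c = -1.5267 + -0.9222i
Iter 1: z = -1.5267 + -0.9222i, |z|^2 = 3.1812
Iter 2: z = -0.0464 + 1.8936i, |z|^2 = 3.5880
Iter 3: z = -5.1103 + -1.0981i, |z|^2 = 27.3215
Escaped at iteration 3

Answer: 3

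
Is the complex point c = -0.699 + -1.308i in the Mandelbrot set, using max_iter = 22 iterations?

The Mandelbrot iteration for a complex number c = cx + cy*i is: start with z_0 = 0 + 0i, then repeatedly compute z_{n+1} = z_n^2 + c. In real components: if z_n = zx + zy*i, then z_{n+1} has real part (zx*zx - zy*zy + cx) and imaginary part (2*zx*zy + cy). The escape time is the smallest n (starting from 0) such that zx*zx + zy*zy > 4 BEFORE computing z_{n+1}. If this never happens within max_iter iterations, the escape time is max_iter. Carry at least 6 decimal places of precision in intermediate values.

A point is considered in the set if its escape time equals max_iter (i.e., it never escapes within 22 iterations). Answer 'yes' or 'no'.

z_0 = 0 + 0i, c = -0.6990 + -1.3080i
Iter 1: z = -0.6990 + -1.3080i, |z|^2 = 2.1995
Iter 2: z = -1.9213 + 0.5206i, |z|^2 = 3.9623
Iter 3: z = 2.7212 + -3.3084i, |z|^2 = 18.3504
Escaped at iteration 3

Answer: no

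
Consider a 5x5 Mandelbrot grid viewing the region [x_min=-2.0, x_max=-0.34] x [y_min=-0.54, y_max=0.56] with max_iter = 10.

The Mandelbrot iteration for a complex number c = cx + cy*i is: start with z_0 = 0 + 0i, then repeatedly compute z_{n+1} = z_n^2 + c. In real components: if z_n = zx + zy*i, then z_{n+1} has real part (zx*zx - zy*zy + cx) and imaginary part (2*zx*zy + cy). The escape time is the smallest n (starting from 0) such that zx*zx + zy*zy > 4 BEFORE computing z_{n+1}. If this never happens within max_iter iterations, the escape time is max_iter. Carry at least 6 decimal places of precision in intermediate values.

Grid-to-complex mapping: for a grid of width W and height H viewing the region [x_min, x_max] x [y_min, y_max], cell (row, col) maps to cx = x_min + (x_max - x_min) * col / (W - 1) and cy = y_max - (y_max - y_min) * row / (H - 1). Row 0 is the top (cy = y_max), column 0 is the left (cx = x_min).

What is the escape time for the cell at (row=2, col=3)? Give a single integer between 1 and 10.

z_0 = 0 + 0i, c = -0.7550 + 0.0100i
Iter 1: z = -0.7550 + 0.0100i, |z|^2 = 0.5701
Iter 2: z = -0.1851 + -0.0051i, |z|^2 = 0.0343
Iter 3: z = -0.7208 + 0.0119i, |z|^2 = 0.5197
Iter 4: z = -0.2356 + -0.0071i, |z|^2 = 0.0556
Iter 5: z = -0.6995 + 0.0134i, |z|^2 = 0.4895
Iter 6: z = -0.2658 + -0.0087i, |z|^2 = 0.0707
Iter 7: z = -0.6844 + 0.0146i, |z|^2 = 0.4686
Iter 8: z = -0.2868 + -0.0100i, |z|^2 = 0.0824
Iter 9: z = -0.6728 + 0.0157i, |z|^2 = 0.4530

Answer: 10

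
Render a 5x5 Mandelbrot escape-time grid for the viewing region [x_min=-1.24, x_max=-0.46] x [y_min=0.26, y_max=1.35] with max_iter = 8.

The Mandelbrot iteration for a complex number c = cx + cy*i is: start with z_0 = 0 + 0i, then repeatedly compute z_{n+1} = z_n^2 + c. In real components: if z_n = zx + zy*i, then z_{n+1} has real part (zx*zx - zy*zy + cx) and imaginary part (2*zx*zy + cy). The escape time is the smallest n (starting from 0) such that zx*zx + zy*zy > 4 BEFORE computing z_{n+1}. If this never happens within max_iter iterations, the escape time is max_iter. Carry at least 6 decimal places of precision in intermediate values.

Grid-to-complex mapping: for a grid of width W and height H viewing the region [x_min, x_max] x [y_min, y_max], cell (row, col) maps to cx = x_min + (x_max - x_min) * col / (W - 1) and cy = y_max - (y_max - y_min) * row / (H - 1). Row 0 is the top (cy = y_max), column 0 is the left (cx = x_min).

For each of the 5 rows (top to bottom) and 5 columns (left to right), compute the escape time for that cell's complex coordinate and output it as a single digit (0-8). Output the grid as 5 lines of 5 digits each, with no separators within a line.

(row=0, col=0): c = -1.2400 + 1.3500i → escape time 2
(row=0, col=1): c = -1.0450 + 1.3500i → escape time 2
(row=0, col=2): c = -0.8500 + 1.3500i → escape time 2
(row=0, col=3): c = -0.6550 + 1.3500i → escape time 2
(row=0, col=4): c = -0.4600 + 1.3500i → escape time 2
(row=1, col=0): c = -1.2400 + 1.0775i → escape time 3
(row=1, col=1): c = -1.0450 + 1.0775i → escape time 3
(row=1, col=2): c = -0.8500 + 1.0775i → escape time 3
(row=1, col=3): c = -0.6550 + 1.0775i → escape time 3
(row=1, col=4): c = -0.4600 + 1.0775i → escape time 4
(row=2, col=0): c = -1.2400 + 0.8050i → escape time 3
(row=2, col=1): c = -1.0450 + 0.8050i → escape time 3
(row=2, col=2): c = -0.8500 + 0.8050i → escape time 4
(row=2, col=3): c = -0.6550 + 0.8050i → escape time 4
(row=2, col=4): c = -0.4600 + 0.8050i → escape time 6
(row=3, col=0): c = -1.2400 + 0.5325i → escape time 4
(row=3, col=1): c = -1.0450 + 0.5325i → escape time 5
(row=3, col=2): c = -0.8500 + 0.5325i → escape time 5
(row=3, col=3): c = -0.6550 + 0.5325i → escape time 8
(row=3, col=4): c = -0.4600 + 0.5325i → escape time 8
(row=4, col=0): c = -1.2400 + 0.2600i → escape time 8
(row=4, col=1): c = -1.0450 + 0.2600i → escape time 8
(row=4, col=2): c = -0.8500 + 0.2600i → escape time 8
(row=4, col=3): c = -0.6550 + 0.2600i → escape time 8
(row=4, col=4): c = -0.4600 + 0.2600i → escape time 8

Answer: 22222
33334
33446
45588
88888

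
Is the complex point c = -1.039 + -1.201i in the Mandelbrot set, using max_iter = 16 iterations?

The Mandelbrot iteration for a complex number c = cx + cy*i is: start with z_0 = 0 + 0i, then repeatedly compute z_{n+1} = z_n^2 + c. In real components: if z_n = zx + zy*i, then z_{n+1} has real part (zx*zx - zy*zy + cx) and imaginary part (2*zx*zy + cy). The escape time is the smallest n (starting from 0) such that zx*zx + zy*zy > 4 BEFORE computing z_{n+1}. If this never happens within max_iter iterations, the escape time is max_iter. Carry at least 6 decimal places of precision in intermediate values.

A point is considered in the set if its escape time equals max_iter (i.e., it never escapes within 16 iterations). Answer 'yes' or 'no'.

Answer: no

Derivation:
z_0 = 0 + 0i, c = -1.0390 + -1.2010i
Iter 1: z = -1.0390 + -1.2010i, |z|^2 = 2.5219
Iter 2: z = -1.4019 + 1.2947i, |z|^2 = 3.6415
Iter 3: z = -0.7499 + -4.8310i, |z|^2 = 23.9006
Escaped at iteration 3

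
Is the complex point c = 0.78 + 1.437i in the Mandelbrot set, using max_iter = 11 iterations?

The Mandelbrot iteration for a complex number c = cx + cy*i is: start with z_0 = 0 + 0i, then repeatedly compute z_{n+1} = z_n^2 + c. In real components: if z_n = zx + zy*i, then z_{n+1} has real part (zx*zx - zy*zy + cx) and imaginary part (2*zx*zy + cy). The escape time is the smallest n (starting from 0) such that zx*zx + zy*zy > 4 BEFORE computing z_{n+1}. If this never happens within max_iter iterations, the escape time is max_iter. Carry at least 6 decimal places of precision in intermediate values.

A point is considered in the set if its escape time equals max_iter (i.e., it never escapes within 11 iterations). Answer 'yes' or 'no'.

Answer: no

Derivation:
z_0 = 0 + 0i, c = 0.7800 + 1.4370i
Iter 1: z = 0.7800 + 1.4370i, |z|^2 = 2.6734
Iter 2: z = -0.6766 + 3.6787i, |z|^2 = 13.9907
Escaped at iteration 2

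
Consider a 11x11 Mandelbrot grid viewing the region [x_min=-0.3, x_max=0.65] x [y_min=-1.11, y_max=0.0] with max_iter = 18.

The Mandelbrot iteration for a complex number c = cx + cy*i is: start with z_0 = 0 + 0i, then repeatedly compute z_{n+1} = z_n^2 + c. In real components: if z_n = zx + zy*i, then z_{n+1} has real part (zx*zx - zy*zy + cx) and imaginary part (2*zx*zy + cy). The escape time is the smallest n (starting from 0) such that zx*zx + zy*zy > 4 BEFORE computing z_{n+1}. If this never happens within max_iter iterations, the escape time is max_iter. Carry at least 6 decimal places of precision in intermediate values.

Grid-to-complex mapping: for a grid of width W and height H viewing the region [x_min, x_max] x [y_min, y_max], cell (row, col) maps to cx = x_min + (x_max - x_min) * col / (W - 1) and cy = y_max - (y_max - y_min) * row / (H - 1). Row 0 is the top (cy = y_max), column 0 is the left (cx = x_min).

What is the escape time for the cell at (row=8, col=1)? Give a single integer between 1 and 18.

Answer: 10

Derivation:
z_0 = 0 + 0i, c = -0.2050 + -0.8880i
Iter 1: z = -0.2050 + -0.8880i, |z|^2 = 0.8306
Iter 2: z = -0.9515 + -0.5239i, |z|^2 = 1.1799
Iter 3: z = 0.4259 + 0.1090i, |z|^2 = 0.1933
Iter 4: z = -0.0355 + -0.7951i, |z|^2 = 0.6335
Iter 5: z = -0.8360 + -0.8315i, |z|^2 = 1.3903
Iter 6: z = -0.1976 + 0.5023i, |z|^2 = 0.2913
Iter 7: z = -0.4182 + -1.0865i, |z|^2 = 1.3555
Iter 8: z = -1.2107 + 0.0208i, |z|^2 = 1.4661
Iter 9: z = 1.2603 + -0.9384i, |z|^2 = 2.4688
Iter 10: z = 0.5027 + -3.2532i, |z|^2 = 10.8361
Escaped at iteration 10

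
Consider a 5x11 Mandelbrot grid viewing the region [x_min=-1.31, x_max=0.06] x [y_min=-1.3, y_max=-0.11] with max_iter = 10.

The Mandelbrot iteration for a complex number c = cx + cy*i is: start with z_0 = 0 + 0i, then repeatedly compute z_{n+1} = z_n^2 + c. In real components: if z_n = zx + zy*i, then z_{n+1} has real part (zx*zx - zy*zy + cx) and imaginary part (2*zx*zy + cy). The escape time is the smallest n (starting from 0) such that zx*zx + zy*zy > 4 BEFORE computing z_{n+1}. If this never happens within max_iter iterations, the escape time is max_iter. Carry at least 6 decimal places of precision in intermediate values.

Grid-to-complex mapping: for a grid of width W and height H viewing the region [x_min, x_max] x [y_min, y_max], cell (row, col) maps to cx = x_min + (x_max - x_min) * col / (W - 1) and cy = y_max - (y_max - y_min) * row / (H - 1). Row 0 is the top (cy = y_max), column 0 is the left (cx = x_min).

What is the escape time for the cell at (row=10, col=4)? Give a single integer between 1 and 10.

z_0 = 0 + 0i, c = 0.0600 + -1.3000i
Iter 1: z = 0.0600 + -1.3000i, |z|^2 = 1.6936
Iter 2: z = -1.6264 + -1.4560i, |z|^2 = 4.7651
Escaped at iteration 2

Answer: 2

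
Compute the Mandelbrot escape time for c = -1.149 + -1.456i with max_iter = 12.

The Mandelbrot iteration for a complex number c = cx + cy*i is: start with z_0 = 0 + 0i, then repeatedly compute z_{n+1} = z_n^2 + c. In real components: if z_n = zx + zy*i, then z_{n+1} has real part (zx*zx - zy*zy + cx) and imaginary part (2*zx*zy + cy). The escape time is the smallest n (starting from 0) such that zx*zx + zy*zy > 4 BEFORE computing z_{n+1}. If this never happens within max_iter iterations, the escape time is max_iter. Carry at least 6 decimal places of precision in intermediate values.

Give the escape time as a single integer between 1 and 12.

z_0 = 0 + 0i, c = -1.1490 + -1.4560i
Iter 1: z = -1.1490 + -1.4560i, |z|^2 = 3.4401
Iter 2: z = -1.9487 + 1.8899i, |z|^2 = 7.3692
Escaped at iteration 2

Answer: 2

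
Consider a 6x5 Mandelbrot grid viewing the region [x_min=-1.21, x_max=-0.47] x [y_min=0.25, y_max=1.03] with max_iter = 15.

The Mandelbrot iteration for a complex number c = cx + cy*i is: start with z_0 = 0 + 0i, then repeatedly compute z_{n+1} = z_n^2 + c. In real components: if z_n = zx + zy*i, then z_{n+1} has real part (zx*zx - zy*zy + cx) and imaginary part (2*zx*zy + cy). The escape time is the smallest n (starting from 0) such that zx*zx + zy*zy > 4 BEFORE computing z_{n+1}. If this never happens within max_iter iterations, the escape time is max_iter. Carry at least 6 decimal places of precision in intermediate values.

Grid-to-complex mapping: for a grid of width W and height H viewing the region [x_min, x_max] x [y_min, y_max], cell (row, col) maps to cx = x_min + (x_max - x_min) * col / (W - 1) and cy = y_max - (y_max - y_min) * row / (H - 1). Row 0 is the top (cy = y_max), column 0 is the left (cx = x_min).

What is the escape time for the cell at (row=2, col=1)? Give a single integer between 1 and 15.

Answer: 4

Derivation:
z_0 = 0 + 0i, c = -1.0620 + 0.6400i
Iter 1: z = -1.0620 + 0.6400i, |z|^2 = 1.5374
Iter 2: z = -0.3438 + -0.7194i, |z|^2 = 0.6356
Iter 3: z = -1.4613 + 1.1346i, |z|^2 = 3.4227
Iter 4: z = -0.2138 + -2.6759i, |z|^2 = 7.2062
Escaped at iteration 4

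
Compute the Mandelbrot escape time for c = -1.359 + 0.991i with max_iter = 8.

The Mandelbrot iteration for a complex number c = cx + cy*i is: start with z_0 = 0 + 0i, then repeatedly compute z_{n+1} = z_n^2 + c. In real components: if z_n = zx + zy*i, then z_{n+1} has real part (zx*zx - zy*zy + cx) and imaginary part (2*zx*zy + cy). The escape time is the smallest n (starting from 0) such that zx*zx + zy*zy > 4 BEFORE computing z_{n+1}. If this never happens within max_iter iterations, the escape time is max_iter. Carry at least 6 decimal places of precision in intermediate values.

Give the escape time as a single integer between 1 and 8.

Answer: 3

Derivation:
z_0 = 0 + 0i, c = -1.3590 + 0.9910i
Iter 1: z = -1.3590 + 0.9910i, |z|^2 = 2.8290
Iter 2: z = -0.4942 + -1.7025i, |z|^2 = 3.1429
Iter 3: z = -4.0134 + 2.6738i, |z|^2 = 23.2565
Escaped at iteration 3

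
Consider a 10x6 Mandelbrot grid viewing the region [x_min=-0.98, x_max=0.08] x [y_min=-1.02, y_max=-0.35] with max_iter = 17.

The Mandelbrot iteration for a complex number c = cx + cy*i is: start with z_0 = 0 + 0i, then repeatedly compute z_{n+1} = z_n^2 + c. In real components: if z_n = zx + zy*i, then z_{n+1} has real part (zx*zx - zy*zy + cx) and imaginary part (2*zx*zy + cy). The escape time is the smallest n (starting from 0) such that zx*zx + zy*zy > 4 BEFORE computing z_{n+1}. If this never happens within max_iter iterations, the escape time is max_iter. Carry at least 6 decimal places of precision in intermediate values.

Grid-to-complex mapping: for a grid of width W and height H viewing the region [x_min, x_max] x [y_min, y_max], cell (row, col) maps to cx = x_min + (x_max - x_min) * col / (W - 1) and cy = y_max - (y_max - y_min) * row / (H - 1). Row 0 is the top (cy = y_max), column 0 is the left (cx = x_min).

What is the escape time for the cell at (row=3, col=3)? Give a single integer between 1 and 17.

z_0 = 0 + 0i, c = -0.6267 + -0.7520i
Iter 1: z = -0.6267 + -0.7520i, |z|^2 = 0.9582
Iter 2: z = -0.7995 + 0.1905i, |z|^2 = 0.6754
Iter 3: z = -0.0238 + -1.0566i, |z|^2 = 1.1170
Iter 4: z = -1.7425 + -0.7017i, |z|^2 = 3.5287
Iter 5: z = 1.9174 + 1.6933i, |z|^2 = 6.5435
Escaped at iteration 5

Answer: 5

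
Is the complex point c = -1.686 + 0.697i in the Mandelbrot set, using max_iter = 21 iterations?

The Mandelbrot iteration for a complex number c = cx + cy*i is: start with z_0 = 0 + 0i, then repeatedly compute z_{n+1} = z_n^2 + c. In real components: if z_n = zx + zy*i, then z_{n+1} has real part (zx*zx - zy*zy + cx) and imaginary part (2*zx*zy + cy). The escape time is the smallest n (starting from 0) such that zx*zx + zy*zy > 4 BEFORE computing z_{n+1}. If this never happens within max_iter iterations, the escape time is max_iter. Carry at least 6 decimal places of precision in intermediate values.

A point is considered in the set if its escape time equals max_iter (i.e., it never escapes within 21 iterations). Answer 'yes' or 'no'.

Answer: no

Derivation:
z_0 = 0 + 0i, c = -1.6860 + 0.6970i
Iter 1: z = -1.6860 + 0.6970i, |z|^2 = 3.3284
Iter 2: z = 0.6708 + -1.6533i, |z|^2 = 3.1833
Iter 3: z = -3.9694 + -1.5210i, |z|^2 = 18.0695
Escaped at iteration 3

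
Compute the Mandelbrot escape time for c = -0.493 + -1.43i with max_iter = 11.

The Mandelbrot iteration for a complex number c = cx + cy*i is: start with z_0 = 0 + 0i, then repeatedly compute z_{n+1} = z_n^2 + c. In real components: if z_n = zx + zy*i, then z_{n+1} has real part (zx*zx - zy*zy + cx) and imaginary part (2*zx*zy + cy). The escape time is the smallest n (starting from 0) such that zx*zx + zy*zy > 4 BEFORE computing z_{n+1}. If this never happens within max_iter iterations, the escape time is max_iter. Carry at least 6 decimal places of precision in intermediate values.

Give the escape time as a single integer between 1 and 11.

z_0 = 0 + 0i, c = -0.4930 + -1.4300i
Iter 1: z = -0.4930 + -1.4300i, |z|^2 = 2.2879
Iter 2: z = -2.2949 + -0.0200i, |z|^2 = 5.2667
Escaped at iteration 2

Answer: 2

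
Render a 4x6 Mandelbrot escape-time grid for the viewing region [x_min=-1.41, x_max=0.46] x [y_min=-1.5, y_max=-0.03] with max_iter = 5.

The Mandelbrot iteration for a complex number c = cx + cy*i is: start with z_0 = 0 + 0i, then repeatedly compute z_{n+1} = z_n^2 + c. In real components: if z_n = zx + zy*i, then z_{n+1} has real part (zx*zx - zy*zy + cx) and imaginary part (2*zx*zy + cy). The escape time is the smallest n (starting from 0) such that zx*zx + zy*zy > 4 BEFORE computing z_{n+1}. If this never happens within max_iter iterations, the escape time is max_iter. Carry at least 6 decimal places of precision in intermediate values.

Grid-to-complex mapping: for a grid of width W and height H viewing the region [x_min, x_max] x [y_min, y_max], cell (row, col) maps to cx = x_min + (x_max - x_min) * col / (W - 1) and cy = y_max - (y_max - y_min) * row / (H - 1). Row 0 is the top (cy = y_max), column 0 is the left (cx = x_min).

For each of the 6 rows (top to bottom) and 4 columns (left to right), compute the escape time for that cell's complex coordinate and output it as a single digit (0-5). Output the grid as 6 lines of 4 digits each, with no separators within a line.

(row=0, col=0): c = -1.4100 + -0.0300i → escape time 5
(row=0, col=1): c = -0.7867 + -0.0300i → escape time 5
(row=0, col=2): c = -0.1633 + -0.0300i → escape time 5
(row=0, col=3): c = 0.4600 + -0.0300i → escape time 5
(row=1, col=0): c = -1.4100 + -0.3240i → escape time 5
(row=1, col=1): c = -0.7867 + -0.3240i → escape time 5
(row=1, col=2): c = -0.1633 + -0.3240i → escape time 5
(row=1, col=3): c = 0.4600 + -0.3240i → escape time 5
(row=2, col=0): c = -1.4100 + -0.6180i → escape time 3
(row=2, col=1): c = -0.7867 + -0.6180i → escape time 5
(row=2, col=2): c = -0.1633 + -0.6180i → escape time 5
(row=2, col=3): c = 0.4600 + -0.6180i → escape time 5
(row=3, col=0): c = -1.4100 + -0.9120i → escape time 3
(row=3, col=1): c = -0.7867 + -0.9120i → escape time 4
(row=3, col=2): c = -0.1633 + -0.9120i → escape time 5
(row=3, col=3): c = 0.4600 + -0.9120i → escape time 3
(row=4, col=0): c = -1.4100 + -1.2060i → escape time 2
(row=4, col=1): c = -0.7867 + -1.2060i → escape time 3
(row=4, col=2): c = -0.1633 + -1.2060i → escape time 3
(row=4, col=3): c = 0.4600 + -1.2060i → escape time 2
(row=5, col=0): c = -1.4100 + -1.5000i → escape time 1
(row=5, col=1): c = -0.7867 + -1.5000i → escape time 2
(row=5, col=2): c = -0.1633 + -1.5000i → escape time 2
(row=5, col=3): c = 0.4600 + -1.5000i → escape time 2

Answer: 5555
5555
3555
3453
2332
1222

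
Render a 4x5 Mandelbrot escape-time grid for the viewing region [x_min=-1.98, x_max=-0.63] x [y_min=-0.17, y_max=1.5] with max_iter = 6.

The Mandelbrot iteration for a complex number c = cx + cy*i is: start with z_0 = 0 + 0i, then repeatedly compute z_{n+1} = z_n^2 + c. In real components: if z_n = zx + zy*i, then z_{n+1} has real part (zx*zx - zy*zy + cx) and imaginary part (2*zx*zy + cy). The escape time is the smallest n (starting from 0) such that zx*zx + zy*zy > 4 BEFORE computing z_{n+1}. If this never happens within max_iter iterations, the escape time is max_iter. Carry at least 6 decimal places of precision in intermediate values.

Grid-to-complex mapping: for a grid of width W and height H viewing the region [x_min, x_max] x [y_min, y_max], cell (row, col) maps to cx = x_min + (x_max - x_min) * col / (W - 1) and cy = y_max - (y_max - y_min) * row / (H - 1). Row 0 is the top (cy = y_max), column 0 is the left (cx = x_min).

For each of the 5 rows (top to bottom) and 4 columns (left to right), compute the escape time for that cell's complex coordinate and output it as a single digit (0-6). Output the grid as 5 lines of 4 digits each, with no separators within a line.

(row=0, col=0): c = -1.9800 + 1.5000i → escape time 1
(row=0, col=1): c = -1.5300 + 1.5000i → escape time 1
(row=0, col=2): c = -1.0800 + 1.5000i → escape time 2
(row=0, col=3): c = -0.6300 + 1.5000i → escape time 2
(row=1, col=0): c = -1.9800 + 1.0825i → escape time 1
(row=1, col=1): c = -1.5300 + 1.0825i → escape time 2
(row=1, col=2): c = -1.0800 + 1.0825i → escape time 3
(row=1, col=3): c = -0.6300 + 1.0825i → escape time 3
(row=2, col=0): c = -1.9800 + 0.6650i → escape time 1
(row=2, col=1): c = -1.5300 + 0.6650i → escape time 3
(row=2, col=2): c = -1.0800 + 0.6650i → escape time 4
(row=2, col=3): c = -0.6300 + 0.6650i → escape time 6
(row=3, col=0): c = -1.9800 + 0.2475i → escape time 2
(row=3, col=1): c = -1.5300 + 0.2475i → escape time 5
(row=3, col=2): c = -1.0800 + 0.2475i → escape time 6
(row=3, col=3): c = -0.6300 + 0.2475i → escape time 6
(row=4, col=0): c = -1.9800 + -0.1700i → escape time 3
(row=4, col=1): c = -1.5300 + -0.1700i → escape time 5
(row=4, col=2): c = -1.0800 + -0.1700i → escape time 6
(row=4, col=3): c = -0.6300 + -0.1700i → escape time 6

Answer: 1122
1233
1346
2566
3566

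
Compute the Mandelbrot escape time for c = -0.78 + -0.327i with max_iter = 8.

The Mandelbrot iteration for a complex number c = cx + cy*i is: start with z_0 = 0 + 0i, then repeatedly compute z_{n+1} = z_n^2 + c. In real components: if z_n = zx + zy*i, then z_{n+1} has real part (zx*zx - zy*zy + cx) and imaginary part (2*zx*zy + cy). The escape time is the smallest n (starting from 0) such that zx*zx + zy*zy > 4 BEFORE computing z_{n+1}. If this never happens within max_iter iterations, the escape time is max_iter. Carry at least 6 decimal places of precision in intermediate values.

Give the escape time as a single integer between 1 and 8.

Answer: 8

Derivation:
z_0 = 0 + 0i, c = -0.7800 + -0.3270i
Iter 1: z = -0.7800 + -0.3270i, |z|^2 = 0.7153
Iter 2: z = -0.2785 + 0.1831i, |z|^2 = 0.1111
Iter 3: z = -0.7360 + -0.4290i, |z|^2 = 0.7257
Iter 4: z = -0.4224 + 0.3045i, |z|^2 = 0.2711
Iter 5: z = -0.6943 + -0.5842i, |z|^2 = 0.8233
Iter 6: z = -0.6393 + 0.4842i, |z|^2 = 0.6432
Iter 7: z = -0.6057 + -0.9461i, |z|^2 = 1.2620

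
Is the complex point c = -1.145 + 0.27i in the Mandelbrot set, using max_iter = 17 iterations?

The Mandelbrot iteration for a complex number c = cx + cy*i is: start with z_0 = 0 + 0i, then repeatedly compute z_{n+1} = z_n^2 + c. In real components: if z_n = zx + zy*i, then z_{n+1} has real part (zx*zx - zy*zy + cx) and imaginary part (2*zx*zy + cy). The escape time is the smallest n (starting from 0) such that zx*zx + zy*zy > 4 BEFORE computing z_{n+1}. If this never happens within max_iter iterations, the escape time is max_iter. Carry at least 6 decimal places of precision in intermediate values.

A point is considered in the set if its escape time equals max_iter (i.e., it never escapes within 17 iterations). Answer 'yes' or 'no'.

z_0 = 0 + 0i, c = -1.1450 + 0.2700i
Iter 1: z = -1.1450 + 0.2700i, |z|^2 = 1.3839
Iter 2: z = 0.0931 + -0.3483i, |z|^2 = 0.1300
Iter 3: z = -1.2576 + 0.2051i, |z|^2 = 1.6237
Iter 4: z = 0.3946 + -0.2460i, |z|^2 = 0.2162
Iter 5: z = -1.0498 + 0.0759i, |z|^2 = 1.1078
Iter 6: z = -0.0487 + 0.1106i, |z|^2 = 0.0146
Iter 7: z = -1.1549 + 0.2592i, |z|^2 = 1.4009
Iter 8: z = 0.1215 + -0.3287i, |z|^2 = 0.1228
Iter 9: z = -1.2383 + 0.1901i, |z|^2 = 1.5695
Iter 10: z = 0.3523 + -0.2008i, |z|^2 = 0.1644
Iter 11: z = -1.0612 + 0.1285i, |z|^2 = 1.1427
Iter 12: z = -0.0353 + -0.0028i, |z|^2 = 0.0013
Iter 13: z = -1.1438 + 0.2702i, |z|^2 = 1.3812
Iter 14: z = 0.0902 + -0.3481i, |z|^2 = 0.1293
Iter 15: z = -1.2580 + 0.2072i, |z|^2 = 1.6256
Iter 16: z = 0.3947 + -0.2514i, |z|^2 = 0.2190
Did not escape in 17 iterations → in set

Answer: yes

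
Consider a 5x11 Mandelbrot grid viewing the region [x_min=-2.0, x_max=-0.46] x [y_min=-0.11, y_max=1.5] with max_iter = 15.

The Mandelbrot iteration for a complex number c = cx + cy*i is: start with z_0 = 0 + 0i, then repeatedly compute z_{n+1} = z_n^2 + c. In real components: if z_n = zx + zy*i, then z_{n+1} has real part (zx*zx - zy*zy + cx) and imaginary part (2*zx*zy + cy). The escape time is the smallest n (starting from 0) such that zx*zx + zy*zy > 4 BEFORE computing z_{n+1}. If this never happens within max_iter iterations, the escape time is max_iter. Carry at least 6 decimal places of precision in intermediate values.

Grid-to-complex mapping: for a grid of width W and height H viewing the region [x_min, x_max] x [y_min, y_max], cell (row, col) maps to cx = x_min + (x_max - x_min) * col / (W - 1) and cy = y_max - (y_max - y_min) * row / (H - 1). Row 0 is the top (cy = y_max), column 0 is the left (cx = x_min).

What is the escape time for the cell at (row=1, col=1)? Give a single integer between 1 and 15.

Answer: 1

Derivation:
z_0 = 0 + 0i, c = -1.6150 + 1.3390i
Iter 1: z = -1.6150 + 1.3390i, |z|^2 = 4.4011
Escaped at iteration 1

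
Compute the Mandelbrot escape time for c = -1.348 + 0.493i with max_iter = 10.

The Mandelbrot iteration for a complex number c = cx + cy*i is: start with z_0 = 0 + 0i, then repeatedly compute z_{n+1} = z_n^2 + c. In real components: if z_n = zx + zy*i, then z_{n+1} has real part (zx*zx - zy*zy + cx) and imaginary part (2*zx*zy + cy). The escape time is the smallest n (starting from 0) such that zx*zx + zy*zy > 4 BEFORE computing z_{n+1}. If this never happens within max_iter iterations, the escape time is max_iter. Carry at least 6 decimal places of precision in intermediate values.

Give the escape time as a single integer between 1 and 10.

z_0 = 0 + 0i, c = -1.3480 + 0.4930i
Iter 1: z = -1.3480 + 0.4930i, |z|^2 = 2.0602
Iter 2: z = 0.2261 + -0.8361i, |z|^2 = 0.7502
Iter 3: z = -1.9960 + 0.1150i, |z|^2 = 3.9973
Iter 4: z = 2.6228 + 0.0340i, |z|^2 = 6.8804
Escaped at iteration 4

Answer: 4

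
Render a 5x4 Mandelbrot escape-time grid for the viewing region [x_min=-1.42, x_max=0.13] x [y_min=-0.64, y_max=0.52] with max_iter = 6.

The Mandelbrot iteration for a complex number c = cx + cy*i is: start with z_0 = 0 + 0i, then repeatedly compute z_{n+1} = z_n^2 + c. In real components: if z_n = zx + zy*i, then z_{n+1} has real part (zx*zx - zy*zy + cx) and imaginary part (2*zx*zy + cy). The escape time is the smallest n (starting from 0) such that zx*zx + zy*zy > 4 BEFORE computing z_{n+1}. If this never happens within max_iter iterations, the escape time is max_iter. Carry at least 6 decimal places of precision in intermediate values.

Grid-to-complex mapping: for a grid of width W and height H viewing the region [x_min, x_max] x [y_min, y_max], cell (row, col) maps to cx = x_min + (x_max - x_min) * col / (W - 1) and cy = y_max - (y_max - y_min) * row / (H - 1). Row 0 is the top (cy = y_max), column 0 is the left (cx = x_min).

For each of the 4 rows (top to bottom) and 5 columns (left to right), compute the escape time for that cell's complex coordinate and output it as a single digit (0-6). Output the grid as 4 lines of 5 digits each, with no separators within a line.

(row=0, col=0): c = -1.4200 + 0.5200i → escape time 3
(row=0, col=1): c = -1.0325 + 0.5200i → escape time 5
(row=0, col=2): c = -0.6450 + 0.5200i → escape time 6
(row=0, col=3): c = -0.2575 + 0.5200i → escape time 6
(row=0, col=4): c = 0.1300 + 0.5200i → escape time 6
(row=1, col=0): c = -1.4200 + 0.1333i → escape time 6
(row=1, col=1): c = -1.0325 + 0.1333i → escape time 6
(row=1, col=2): c = -0.6450 + 0.1333i → escape time 6
(row=1, col=3): c = -0.2575 + 0.1333i → escape time 6
(row=1, col=4): c = 0.1300 + 0.1333i → escape time 6
(row=2, col=0): c = -1.4200 + -0.2533i → escape time 5
(row=2, col=1): c = -1.0325 + -0.2533i → escape time 6
(row=2, col=2): c = -0.6450 + -0.2533i → escape time 6
(row=2, col=3): c = -0.2575 + -0.2533i → escape time 6
(row=2, col=4): c = 0.1300 + -0.2533i → escape time 6
(row=3, col=0): c = -1.4200 + -0.6400i → escape time 3
(row=3, col=1): c = -1.0325 + -0.6400i → escape time 4
(row=3, col=2): c = -0.6450 + -0.6400i → escape time 6
(row=3, col=3): c = -0.2575 + -0.6400i → escape time 6
(row=3, col=4): c = 0.1300 + -0.6400i → escape time 6

Answer: 35666
66666
56666
34666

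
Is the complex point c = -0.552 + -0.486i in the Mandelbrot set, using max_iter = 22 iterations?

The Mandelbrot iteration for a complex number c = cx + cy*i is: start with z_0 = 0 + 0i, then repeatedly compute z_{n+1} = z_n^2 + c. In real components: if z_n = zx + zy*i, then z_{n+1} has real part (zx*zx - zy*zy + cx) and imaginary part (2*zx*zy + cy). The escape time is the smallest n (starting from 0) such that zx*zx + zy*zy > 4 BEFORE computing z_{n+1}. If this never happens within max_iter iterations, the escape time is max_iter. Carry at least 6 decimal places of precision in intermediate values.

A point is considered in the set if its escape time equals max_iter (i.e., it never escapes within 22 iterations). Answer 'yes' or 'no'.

Answer: yes

Derivation:
z_0 = 0 + 0i, c = -0.5520 + -0.4860i
Iter 1: z = -0.5520 + -0.4860i, |z|^2 = 0.5409
Iter 2: z = -0.4835 + 0.0505i, |z|^2 = 0.2363
Iter 3: z = -0.3208 + -0.5349i, |z|^2 = 0.3890
Iter 4: z = -0.7352 + -0.1428i, |z|^2 = 0.5609
Iter 5: z = -0.0319 + -0.2760i, |z|^2 = 0.0772
Iter 6: z = -0.6271 + -0.4684i, |z|^2 = 0.6127
Iter 7: z = -0.3781 + 0.1015i, |z|^2 = 0.1532
Iter 8: z = -0.4194 + -0.5627i, |z|^2 = 0.4925
Iter 9: z = -0.6928 + -0.0140i, |z|^2 = 0.4802
Iter 10: z = -0.0722 + -0.4666i, |z|^2 = 0.2229
Iter 11: z = -0.7645 + -0.4186i, |z|^2 = 0.7597
Iter 12: z = -0.1428 + 0.1541i, |z|^2 = 0.0441
Iter 13: z = -0.5553 + -0.5300i, |z|^2 = 0.5893
Iter 14: z = -0.5245 + 0.1027i, |z|^2 = 0.2856
Iter 15: z = -0.2874 + -0.5937i, |z|^2 = 0.4351
Iter 16: z = -0.8219 + -0.1447i, |z|^2 = 0.6964
Iter 17: z = 0.1025 + -0.2482i, |z|^2 = 0.0721
Iter 18: z = -0.6031 + -0.5369i, |z|^2 = 0.6520
Iter 19: z = -0.4765 + 0.1616i, |z|^2 = 0.2532
Iter 20: z = -0.3510 + -0.6400i, |z|^2 = 0.5328
Iter 21: z = -0.8384 + -0.0367i, |z|^2 = 0.7042
Did not escape in 22 iterations → in set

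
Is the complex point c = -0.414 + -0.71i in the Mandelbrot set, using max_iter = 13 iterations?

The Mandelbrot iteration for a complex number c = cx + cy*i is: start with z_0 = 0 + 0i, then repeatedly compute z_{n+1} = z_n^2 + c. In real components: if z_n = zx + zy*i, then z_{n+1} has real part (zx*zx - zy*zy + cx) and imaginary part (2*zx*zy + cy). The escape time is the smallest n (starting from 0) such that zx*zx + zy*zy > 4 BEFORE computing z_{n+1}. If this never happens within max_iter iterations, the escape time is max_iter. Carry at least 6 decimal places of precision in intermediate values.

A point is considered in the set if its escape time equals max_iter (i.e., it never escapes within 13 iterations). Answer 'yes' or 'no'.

z_0 = 0 + 0i, c = -0.4140 + -0.7100i
Iter 1: z = -0.4140 + -0.7100i, |z|^2 = 0.6755
Iter 2: z = -0.7467 + -0.1221i, |z|^2 = 0.5725
Iter 3: z = 0.1287 + -0.5276i, |z|^2 = 0.2949
Iter 4: z = -0.6758 + -0.8458i, |z|^2 = 1.1721
Iter 5: z = -0.6726 + 0.4332i, |z|^2 = 0.6400
Iter 6: z = -0.1493 + -1.2927i, |z|^2 = 1.6934
Iter 7: z = -2.0628 + -0.3239i, |z|^2 = 4.3599
Escaped at iteration 7

Answer: no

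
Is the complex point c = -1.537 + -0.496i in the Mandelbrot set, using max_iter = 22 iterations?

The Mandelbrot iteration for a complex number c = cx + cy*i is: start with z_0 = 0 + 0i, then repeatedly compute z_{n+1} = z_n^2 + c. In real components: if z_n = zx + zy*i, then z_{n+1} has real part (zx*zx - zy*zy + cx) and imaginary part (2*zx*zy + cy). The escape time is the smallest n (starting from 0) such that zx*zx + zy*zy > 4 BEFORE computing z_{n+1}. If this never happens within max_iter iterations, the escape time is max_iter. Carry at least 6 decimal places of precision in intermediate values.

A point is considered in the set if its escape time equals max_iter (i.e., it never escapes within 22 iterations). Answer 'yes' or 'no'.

Answer: no

Derivation:
z_0 = 0 + 0i, c = -1.5370 + -0.4960i
Iter 1: z = -1.5370 + -0.4960i, |z|^2 = 2.6084
Iter 2: z = 0.5794 + 1.0287i, |z|^2 = 1.3939
Iter 3: z = -2.2596 + 0.6960i, |z|^2 = 5.5901
Escaped at iteration 3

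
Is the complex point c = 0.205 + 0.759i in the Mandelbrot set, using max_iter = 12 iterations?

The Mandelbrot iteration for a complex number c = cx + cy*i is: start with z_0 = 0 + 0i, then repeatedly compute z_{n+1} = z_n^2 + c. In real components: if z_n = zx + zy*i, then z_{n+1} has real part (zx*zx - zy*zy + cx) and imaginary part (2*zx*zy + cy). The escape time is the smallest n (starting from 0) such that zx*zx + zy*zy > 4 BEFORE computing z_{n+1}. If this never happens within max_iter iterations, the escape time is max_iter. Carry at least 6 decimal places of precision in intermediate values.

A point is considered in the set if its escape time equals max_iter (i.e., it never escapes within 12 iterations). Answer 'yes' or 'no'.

Answer: no

Derivation:
z_0 = 0 + 0i, c = 0.2050 + 0.7590i
Iter 1: z = 0.2050 + 0.7590i, |z|^2 = 0.6181
Iter 2: z = -0.3291 + 1.0702i, |z|^2 = 1.2536
Iter 3: z = -0.8320 + 0.0547i, |z|^2 = 0.6953
Iter 4: z = 0.8943 + 0.6680i, |z|^2 = 1.2459
Iter 5: z = 0.5585 + 1.9537i, |z|^2 = 4.1290
Escaped at iteration 5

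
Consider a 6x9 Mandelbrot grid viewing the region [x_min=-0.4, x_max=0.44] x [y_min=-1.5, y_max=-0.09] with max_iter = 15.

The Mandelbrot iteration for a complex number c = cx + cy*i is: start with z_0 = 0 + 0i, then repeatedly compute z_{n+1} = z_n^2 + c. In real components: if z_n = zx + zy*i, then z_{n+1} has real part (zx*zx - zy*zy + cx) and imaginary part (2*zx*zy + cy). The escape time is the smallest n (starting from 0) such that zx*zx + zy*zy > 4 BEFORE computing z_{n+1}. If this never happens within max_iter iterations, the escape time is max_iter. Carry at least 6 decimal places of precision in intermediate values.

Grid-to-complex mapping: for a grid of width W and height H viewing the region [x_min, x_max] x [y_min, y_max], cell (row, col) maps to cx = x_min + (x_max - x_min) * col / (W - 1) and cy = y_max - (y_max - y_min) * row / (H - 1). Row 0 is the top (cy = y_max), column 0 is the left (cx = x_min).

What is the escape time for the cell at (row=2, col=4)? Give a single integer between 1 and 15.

z_0 = 0 + 0i, c = 0.2720 + -0.4425i
Iter 1: z = 0.2720 + -0.4425i, |z|^2 = 0.2698
Iter 2: z = 0.1502 + -0.6832i, |z|^2 = 0.4893
Iter 3: z = -0.1722 + -0.6477i, |z|^2 = 0.4492
Iter 4: z = -0.1179 + -0.2194i, |z|^2 = 0.0620
Iter 5: z = 0.2378 + -0.3908i, |z|^2 = 0.2092
Iter 6: z = 0.1758 + -0.6283i, |z|^2 = 0.4257
Iter 7: z = -0.0919 + -0.6634i, |z|^2 = 0.4486
Iter 8: z = -0.1597 + -0.3206i, |z|^2 = 0.1283
Iter 9: z = 0.1947 + -0.3401i, |z|^2 = 0.1536
Iter 10: z = 0.1943 + -0.5750i, |z|^2 = 0.3683
Iter 11: z = -0.0208 + -0.6659i, |z|^2 = 0.4438
Iter 12: z = -0.1710 + -0.4147i, |z|^2 = 0.2012
Iter 13: z = 0.1292 + -0.3007i, |z|^2 = 0.1071
Iter 14: z = 0.1983 + -0.5202i, |z|^2 = 0.3099

Answer: 15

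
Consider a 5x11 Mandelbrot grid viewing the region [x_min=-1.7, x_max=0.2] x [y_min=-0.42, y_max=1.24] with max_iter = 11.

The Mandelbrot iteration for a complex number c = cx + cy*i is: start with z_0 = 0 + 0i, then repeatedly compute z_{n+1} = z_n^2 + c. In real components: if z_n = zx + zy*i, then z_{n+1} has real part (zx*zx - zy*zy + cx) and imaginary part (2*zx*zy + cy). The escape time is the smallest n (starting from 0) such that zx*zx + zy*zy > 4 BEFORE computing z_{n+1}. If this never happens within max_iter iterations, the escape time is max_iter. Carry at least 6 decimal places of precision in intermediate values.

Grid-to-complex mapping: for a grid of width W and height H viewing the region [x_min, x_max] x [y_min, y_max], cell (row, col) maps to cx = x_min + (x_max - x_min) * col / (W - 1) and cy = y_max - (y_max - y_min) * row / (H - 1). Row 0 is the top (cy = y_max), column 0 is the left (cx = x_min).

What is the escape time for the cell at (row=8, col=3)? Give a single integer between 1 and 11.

z_0 = 0 + 0i, c = -0.2750 + -0.0880i
Iter 1: z = -0.2750 + -0.0880i, |z|^2 = 0.0834
Iter 2: z = -0.2071 + -0.0396i, |z|^2 = 0.0445
Iter 3: z = -0.2337 + -0.0716i, |z|^2 = 0.0597
Iter 4: z = -0.2255 + -0.0545i, |z|^2 = 0.0538
Iter 5: z = -0.2271 + -0.0634i, |z|^2 = 0.0556
Iter 6: z = -0.2274 + -0.0592i, |z|^2 = 0.0552
Iter 7: z = -0.2268 + -0.0611i, |z|^2 = 0.0552
Iter 8: z = -0.2273 + -0.0603i, |z|^2 = 0.0553
Iter 9: z = -0.2270 + -0.0606i, |z|^2 = 0.0552
Iter 10: z = -0.2272 + -0.0605i, |z|^2 = 0.0553

Answer: 11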